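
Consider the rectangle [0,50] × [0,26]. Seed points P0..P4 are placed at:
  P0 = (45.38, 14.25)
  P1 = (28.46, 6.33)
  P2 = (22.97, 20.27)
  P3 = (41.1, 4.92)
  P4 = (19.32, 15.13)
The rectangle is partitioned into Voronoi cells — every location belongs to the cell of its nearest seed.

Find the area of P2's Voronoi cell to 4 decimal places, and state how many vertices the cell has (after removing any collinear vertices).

Area of P2's cell: 196.7977 (4 vertices)

1. box [0,50]×[0,26]: [(0, 0) (50, 0) (50, 26) (0, 26)]
2. ⊥bis P2·P0 via (34.175,17.26): [(0, 0) (29.5384, 0) (36.5228, 26) (0, 26)]  |A|=858.7965
3. ⊥bis P2·P1 via (25.715,13.3): [(0, 3.1726) (33.9863, 16.5575) (36.5228, 26) (0, 26)]  |A|=560.3422
4. ⊥bis P2·P3 via (32.035,12.595): [(0, 3.1726) (33.9863, 16.5575) (36.5228, 26) (0, 26)]  |A|=560.3422
5. ⊥bis P2·P4 via (21.145,17.7): [(26.761, 13.712) (33.9863, 16.5575) (36.5228, 26) (9.4568, 26)]  |A|=196.7977
6. canonical 4-gon: [(26.761, 13.712) (33.9863, 16.5575) (36.5228, 26) (9.4568, 26)]
7. shoelace: 196.7977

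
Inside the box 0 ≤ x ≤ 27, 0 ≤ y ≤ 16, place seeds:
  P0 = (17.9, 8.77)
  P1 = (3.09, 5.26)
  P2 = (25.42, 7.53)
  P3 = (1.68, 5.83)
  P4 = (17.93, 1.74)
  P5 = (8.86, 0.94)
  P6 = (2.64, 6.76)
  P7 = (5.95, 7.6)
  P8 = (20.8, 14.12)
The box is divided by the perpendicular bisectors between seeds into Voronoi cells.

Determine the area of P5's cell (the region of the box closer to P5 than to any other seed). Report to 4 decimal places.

Area of P5's cell: 40.6662

1. box [0,27]×[0,16]: [(0, 0) (27, 0) (27, 16) (0, 16)]
2. ⊥bis P5·P0 via (13.38,4.855): [(0, 0) (17.5852, 0) (3.7268, 16) (0, 16)]  |A|=170.4953
3. ⊥bis P5·P1 via (5.975,3.1): [(3.654, 0) (17.5852, 0) (10.113, 8.6269)]  |A|=60.0911
4. ⊥bis P5·P2 via (17.14,4.235): [(3.654, 0) (17.5852, 0) (10.113, 8.6269)]  |A|=60.0911
5. ⊥bis P5·P3 via (5.27,3.385): [(3.654, 0) (17.5852, 0) (10.113, 8.6269)]  |A|=60.0911
6. ⊥bis P5·P4 via (13.395,1.34): [(3.654, 0) (13.5132, 0) (13.0515, 5.2342) (10.113, 8.6269)]  |A|=49.4343
7. ⊥bis P5·P6 via (5.75,3.85): [(9.6857, 8.0562) (3.654, 0) (13.5132, 0) (13.0515, 5.2342) (10.1643, 8.5677)]  |A|=49.407
8. ⊥bis P5·P7 via (7.405,4.27): [(6.5816, 3.9102) (3.654, 0) (13.5132, 0) (13.0515, 5.2342) (12.1072, 6.3245)]  |A|=40.6662
9. ⊥bis P5·P8 via (14.83,7.53): [(6.5816, 3.9102) (3.654, 0) (13.5132, 0) (13.0515, 5.2342) (12.1072, 6.3245)]  |A|=40.6662
10. canonical 5-gon: [(6.5816, 3.9102) (3.654, 0) (13.5132, 0) (13.0515, 5.2342) (12.1072, 6.3245)]
11. shoelace: 40.6662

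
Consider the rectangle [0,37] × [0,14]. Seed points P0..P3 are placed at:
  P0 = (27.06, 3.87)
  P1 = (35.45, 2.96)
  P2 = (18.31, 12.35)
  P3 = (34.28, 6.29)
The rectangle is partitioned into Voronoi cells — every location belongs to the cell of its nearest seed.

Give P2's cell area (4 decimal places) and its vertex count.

Area of P2's cell: 302.4414 (5 vertices)

1. box [0,37]×[0,14]: [(0, 0) (37, 0) (37, 14) (0, 14)]
2. ⊥bis P2·P0 via (22.685,8.11): [(0, 0) (14.8253, 0) (28.3933, 14) (0, 14)]  |A|=302.5295
3. ⊥bis P2·P1 via (26.88,7.655): [(0, 0) (14.8253, 0) (28.3933, 14) (0, 14)]  |A|=302.5295
4. ⊥bis P2·P3 via (26.295,9.32): [(0, 0) (14.8253, 0) (27.8634, 13.4533) (28.0709, 14) (0, 14)]  |A|=302.4414
5. canonical 5-gon: [(0, 0) (14.8253, 0) (27.8634, 13.4533) (28.0709, 14) (0, 14)]
6. shoelace: 302.4414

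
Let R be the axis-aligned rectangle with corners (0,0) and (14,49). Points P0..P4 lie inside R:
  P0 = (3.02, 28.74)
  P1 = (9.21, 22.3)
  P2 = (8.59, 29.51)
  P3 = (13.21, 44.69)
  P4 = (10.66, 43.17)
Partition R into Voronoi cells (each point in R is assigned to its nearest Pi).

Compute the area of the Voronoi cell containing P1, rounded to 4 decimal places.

Area of P1's cell: 343.1177

1. box [0,14]×[0,49]: [(0, 0) (14, 0) (14, 49) (0, 49)]
2. ⊥bis P1·P0 via (6.115,25.52): [(0, 19.6424) (0, 0) (14, 0) (14, 33.0989)]  |A|=369.189
3. ⊥bis P1·P2 via (8.9,25.905): [(6.2813, 25.6798) (0, 19.6424) (0, 0) (14, 0) (14, 26.3436)]  |A|=343.1177
4. ⊥bis P1·P3 via (11.21,33.495): [(6.2813, 25.6798) (0, 19.6424) (0, 0) (14, 0) (14, 26.3436)]  |A|=343.1177
5. ⊥bis P1·P4 via (9.935,32.735): [(6.2813, 25.6798) (0, 19.6424) (0, 0) (14, 0) (14, 26.3436)]  |A|=343.1177
6. canonical 5-gon: [(6.2813, 25.6798) (0, 19.6424) (0, 0) (14, 0) (14, 26.3436)]
7. shoelace: 343.1177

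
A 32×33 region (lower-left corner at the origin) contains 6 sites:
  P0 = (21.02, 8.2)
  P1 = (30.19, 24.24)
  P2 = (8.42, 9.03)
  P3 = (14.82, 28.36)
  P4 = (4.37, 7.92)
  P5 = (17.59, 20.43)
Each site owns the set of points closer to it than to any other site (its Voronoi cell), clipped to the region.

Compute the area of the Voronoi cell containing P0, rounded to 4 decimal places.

Area of P0's cell: 252.2529

1. box [0,32]×[0,33]: [(0, 0) (32, 0) (32, 33) (0, 33)]
2. ⊥bis P0·P1 via (25.605,16.22): [(0, 30.8583) (0, 0) (32, 0) (32, 12.564)]  |A|=694.7564
3. ⊥bis P0·P2 via (14.72,8.615): [(15.5978, 21.9411) (14.1525, 0) (32, 0) (32, 12.564)]  |A|=298.835
4. ⊥bis P0·P3 via (17.92,18.28): [(20.574, 19.0962) (15.3037, 17.4754) (14.1525, 0) (32, 0) (32, 12.564)]  |A|=287.3055
5. ⊥bis P0·P4 via (12.695,8.06): [(20.574, 19.0962) (15.3037, 17.4754) (14.1525, 0) (32, 0) (32, 12.564)]  |A|=287.3055
6. ⊥bis P0·P5 via (19.305,14.315): [(25.7671, 16.1273) (15.0162, 13.1122) (14.1525, 0) (32, 0) (32, 12.564)]  |A|=252.2529
7. canonical 5-gon: [(25.7671, 16.1273) (15.0162, 13.1122) (14.1525, 0) (32, 0) (32, 12.564)]
8. shoelace: 252.2529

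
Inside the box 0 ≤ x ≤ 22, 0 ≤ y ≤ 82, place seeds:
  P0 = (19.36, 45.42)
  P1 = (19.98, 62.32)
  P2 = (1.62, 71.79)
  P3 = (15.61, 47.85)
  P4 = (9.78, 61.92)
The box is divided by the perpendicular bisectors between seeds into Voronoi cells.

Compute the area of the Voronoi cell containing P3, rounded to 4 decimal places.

Area of P3's cell: 369.2851

1. box [0,22]×[0,82]: [(0, 0) (22, 0) (22, 82) (0, 82)]
2. ⊥bis P3·P0 via (17.485,46.635): [(0, 19.652) (22, 53.6026) (22, 82) (0, 82)]  |A|=998.1998
3. ⊥bis P3·P1 via (17.795,55.085): [(0, 60.4592) (0, 19.652) (22, 53.6026) (22, 53.8151)]  |A|=451.2164
4. ⊥bis P3·P2 via (8.615,59.82): [(6.4008, 58.5261) (0, 54.7856) (0, 19.652) (22, 53.6026) (22, 53.8151)]  |A|=433.0586
5. ⊥bis P3·P4 via (12.695,54.885): [(15.1243, 55.8916) (0, 49.6247) (0, 19.652) (22, 53.6026) (22, 53.8151)]  |A|=369.2851
6. canonical 5-gon: [(15.1243, 55.8916) (0, 49.6247) (0, 19.652) (22, 53.6026) (22, 53.8151)]
7. shoelace: 369.2851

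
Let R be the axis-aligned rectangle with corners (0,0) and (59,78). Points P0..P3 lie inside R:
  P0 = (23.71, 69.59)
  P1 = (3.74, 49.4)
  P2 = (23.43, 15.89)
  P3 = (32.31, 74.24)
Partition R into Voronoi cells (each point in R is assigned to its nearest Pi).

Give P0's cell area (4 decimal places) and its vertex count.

Area of P0's cell: 743.6393 (5 vertices)

1. box [0,59]×[0,78]: [(0, 0) (59, 0) (59, 78) (0, 78)]
2. ⊥bis P0·P1 via (13.725,59.495): [(0, 73.0704) (59, 14.7133) (59, 78) (0, 78)]  |A|=2012.3784
3. ⊥bis P0·P2 via (23.57,42.74): [(0, 73.0704) (30.7022, 42.7028) (59, 42.5553) (59, 78) (0, 78)]  |A|=1618.4455
4. ⊥bis P0·P3 via (28.01,71.915): [(0, 73.0704) (30.7022, 42.7028) (43.842, 42.6343) (24.7199, 78) (0, 78)]  |A|=743.6393
5. canonical 5-gon: [(0, 73.0704) (30.7022, 42.7028) (43.842, 42.6343) (24.7199, 78) (0, 78)]
6. shoelace: 743.6393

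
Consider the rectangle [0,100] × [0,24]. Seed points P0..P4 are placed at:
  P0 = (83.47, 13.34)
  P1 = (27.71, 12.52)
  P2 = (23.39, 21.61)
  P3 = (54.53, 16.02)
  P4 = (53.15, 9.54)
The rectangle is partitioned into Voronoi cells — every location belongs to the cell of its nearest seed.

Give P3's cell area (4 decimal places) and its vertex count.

1. box [0,100]×[0,24]: [(0, 0) (100, 0) (100, 24) (0, 24)]
2. ⊥bis P3·P0 via (69,14.68): [(0, 0) (67.6406, 0) (69.8631, 24) (0, 24)]  |A|=1650.0436
3. ⊥bis P3·P1 via (41.12,14.27): [(42.9822, 0) (67.6406, 0) (69.8631, 24) (39.8502, 24)]  |A|=656.054
4. ⊥bis P3·P2 via (38.96,18.815): [(39.8673, 23.8693) (42.9822, 0) (67.6406, 0) (69.8631, 24) (39.8908, 24)]  |A|=656.0514
5. ⊥bis P3·P4 via (53.84,12.78): [(39.8673, 23.8693) (40.9564, 15.5237) (68.5343, 9.6507) (69.8631, 24) (39.8908, 24)]  |A|=328.9599
6. canonical 5-gon: [(39.8673, 23.8693) (40.9564, 15.5237) (68.5343, 9.6507) (69.8631, 24) (39.8908, 24)]
7. shoelace: 328.9599

Area of P3's cell: 328.9599 (5 vertices)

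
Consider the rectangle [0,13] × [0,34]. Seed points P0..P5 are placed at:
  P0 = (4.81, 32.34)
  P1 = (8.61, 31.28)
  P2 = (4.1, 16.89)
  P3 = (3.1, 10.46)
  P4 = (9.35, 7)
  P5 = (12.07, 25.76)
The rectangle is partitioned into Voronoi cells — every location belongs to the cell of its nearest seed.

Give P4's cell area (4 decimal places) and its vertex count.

1. box [0,13]×[0,34]: [(0, 0) (13, 0) (13, 34) (0, 34)]
2. ⊥bis P4·P0 via (7.08,19.67): [(0, 18.4015) (0, 0) (13, 0) (13, 20.7306)]  |A|=254.3591
3. ⊥bis P4·P1 via (8.98,19.14): [(3.126, 18.9616) (0, 18.4015) (0, 0) (13, 0) (13, 19.2625)]  |A|=247.1109
4. ⊥bis P4·P2 via (6.725,11.945): [(0, 8.3751) (0, 0) (13, 0) (13, 15.276)]  |A|=153.7323
5. ⊥bis P4·P3 via (6.225,8.73): [(8.5375, 12.9071) (1.3921, 0) (13, 0) (13, 15.276)]  |A|=108.9974
6. ⊥bis P4·P5 via (10.71,16.38): [(8.5375, 12.9071) (1.3921, 0) (13, 0) (13, 15.276)]  |A|=108.9974
7. canonical 4-gon: [(8.5375, 12.9071) (1.3921, 0) (13, 0) (13, 15.276)]
8. shoelace: 108.9974

Area of P4's cell: 108.9974 (4 vertices)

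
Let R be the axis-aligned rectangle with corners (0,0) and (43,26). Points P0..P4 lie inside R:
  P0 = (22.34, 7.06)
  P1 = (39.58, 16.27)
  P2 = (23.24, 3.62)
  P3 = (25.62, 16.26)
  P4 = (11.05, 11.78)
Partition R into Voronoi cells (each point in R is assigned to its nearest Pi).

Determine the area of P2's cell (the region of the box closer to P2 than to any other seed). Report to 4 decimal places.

Area of P2's cell: 132.1043

1. box [0,43]×[0,26]: [(0, 0) (43, 0) (43, 26) (0, 26)]
2. ⊥bis P2·P0 via (22.79,5.34): [(2.3793, 0) (43, 0) (43, 10.6275)]  |A|=215.8481
3. ⊥bis P2·P1 via (31.41,9.945): [(32.9227, 7.991) (2.3793, 0) (39.1092, 0)]  |A|=146.7541
4. ⊥bis P2·P3 via (24.43,9.94): [(32.9227, 7.991) (2.3793, 0) (39.1092, 0)]  |A|=146.7541
5. ⊥bis P2·P4 via (17.145,7.7): [(32.9227, 7.991) (14.0313, 3.0485) (11.9906, 0) (39.1092, 0)]  |A|=132.1043
6. canonical 4-gon: [(32.9227, 7.991) (14.0313, 3.0485) (11.9906, 0) (39.1092, 0)]
7. shoelace: 132.1043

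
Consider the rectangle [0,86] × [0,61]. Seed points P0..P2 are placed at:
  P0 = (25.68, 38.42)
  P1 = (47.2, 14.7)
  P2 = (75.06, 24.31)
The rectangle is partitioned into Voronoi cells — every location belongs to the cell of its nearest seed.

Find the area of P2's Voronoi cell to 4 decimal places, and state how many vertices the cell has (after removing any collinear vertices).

1. box [0,86]×[0,61]: [(0, 0) (86, 0) (86, 61) (0, 61)]
2. ⊥bis P2·P0 via (50.37,31.365): [(41.4077, 0) (86, 0) (86, 61) (58.838, 61)]  |A|=2188.5072
3. ⊥bis P2·P1 via (61.13,19.505): [(53.3915, 41.9393) (67.858, 0) (86, 0) (86, 61) (58.838, 61)]  |A|=1633.8522
4. canonical 5-gon: [(53.3915, 41.9393) (67.858, 0) (86, 0) (86, 61) (58.838, 61)]
5. shoelace: 1633.8522

Area of P2's cell: 1633.8522 (5 vertices)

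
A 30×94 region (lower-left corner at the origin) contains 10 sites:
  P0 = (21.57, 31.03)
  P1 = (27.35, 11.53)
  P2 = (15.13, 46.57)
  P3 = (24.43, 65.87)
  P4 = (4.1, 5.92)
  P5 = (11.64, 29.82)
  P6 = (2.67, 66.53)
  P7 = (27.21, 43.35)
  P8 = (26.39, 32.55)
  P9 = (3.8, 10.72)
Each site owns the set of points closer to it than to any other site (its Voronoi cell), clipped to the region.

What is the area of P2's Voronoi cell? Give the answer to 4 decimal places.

1. box [0,30]×[0,94]: [(0, 0) (30, 0) (30, 94) (0, 94)]
2. ⊥bis P2·P0 via (18.35,38.8): [(0, 31.1955) (30, 43.6279) (30, 94) (0, 94)]  |A|=1697.6486
3. ⊥bis P2·P1 via (21.24,29.05): [(0, 31.1955) (30, 43.6279) (30, 94) (0, 94)]  |A|=1697.6486
4. ⊥bis P2·P3 via (19.78,56.22): [(0, 65.7513) (0, 31.1955) (30, 43.6279) (30, 51.2953)]  |A|=633.3481
5. ⊥bis P2·P4 via (9.615,26.245): [(0, 65.7513) (0, 31.1955) (30, 43.6279) (30, 51.2953)]  |A|=633.3481
6. ⊥bis P2·P5 via (13.385,38.195): [(0, 65.7513) (0, 40.9839) (15.7174, 37.709) (30, 43.6279) (30, 51.2953)]  |A|=556.4241
7. ⊥bis P2·P6 via (8.9,56.55): [(13.3414, 59.3225) (0, 50.9942) (0, 40.9839) (15.7174, 37.709) (30, 43.6279) (30, 51.2953)]  |A|=457.9839
8. ⊥bis P2·P7 via (21.17,44.96): [(23.6716, 54.3448) (13.3414, 59.3225) (0, 50.9942) (0, 40.9839) (15.7174, 37.709) (19.6743, 39.3488)]  |A|=364.853
9. ⊥bis P2·P8 via (20.76,39.56): [(23.6716, 54.3448) (13.3414, 59.3225) (0, 50.9942) (0, 40.9839) (15.7174, 37.709) (19.6743, 39.3488)]  |A|=364.853
10. ⊥bis P2·P9 via (9.465,28.645): [(23.6716, 54.3448) (13.3414, 59.3225) (0, 50.9942) (0, 40.9839) (15.7174, 37.709) (19.6743, 39.3488)]  |A|=364.853
11. canonical 6-gon: [(23.6716, 54.3448) (13.3414, 59.3225) (0, 50.9942) (0, 40.9839) (15.7174, 37.709) (19.6743, 39.3488)]
12. shoelace: 364.853

Area of P2's cell: 364.8530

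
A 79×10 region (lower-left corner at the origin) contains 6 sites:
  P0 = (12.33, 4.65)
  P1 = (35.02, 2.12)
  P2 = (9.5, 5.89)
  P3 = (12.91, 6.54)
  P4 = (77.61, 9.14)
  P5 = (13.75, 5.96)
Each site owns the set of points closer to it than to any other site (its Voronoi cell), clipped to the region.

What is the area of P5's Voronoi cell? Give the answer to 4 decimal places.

Area of P5's cell: 96.2528

1. box [0,79]×[0,10]: [(0, 0) (79, 0) (79, 10) (0, 10)]
2. ⊥bis P5·P0 via (13.04,5.305): [(17.934, 0) (79, 0) (79, 10) (8.7087, 10)]  |A|=656.7863
3. ⊥bis P5·P1 via (24.385,4.04): [(17.934, 0) (23.6556, 0) (25.461, 10) (8.7087, 10)]  |A|=112.3694
4. ⊥bis P5·P2 via (11.625,5.925): [(11.6097, 6.8554) (17.934, 0) (23.6556, 0) (25.461, 10) (11.5579, 10)]  |A|=107.8897
5. ⊥bis P5·P3 via (13.33,6.25): [(12.8327, 5.5297) (17.934, 0) (23.6556, 0) (25.461, 10) (15.9193, 10)]  |A|=96.2528
6. ⊥bis P5·P4 via (45.68,7.55): [(12.8327, 5.5297) (17.934, 0) (23.6556, 0) (25.461, 10) (15.9193, 10)]  |A|=96.2528
7. canonical 5-gon: [(12.8327, 5.5297) (17.934, 0) (23.6556, 0) (25.461, 10) (15.9193, 10)]
8. shoelace: 96.2528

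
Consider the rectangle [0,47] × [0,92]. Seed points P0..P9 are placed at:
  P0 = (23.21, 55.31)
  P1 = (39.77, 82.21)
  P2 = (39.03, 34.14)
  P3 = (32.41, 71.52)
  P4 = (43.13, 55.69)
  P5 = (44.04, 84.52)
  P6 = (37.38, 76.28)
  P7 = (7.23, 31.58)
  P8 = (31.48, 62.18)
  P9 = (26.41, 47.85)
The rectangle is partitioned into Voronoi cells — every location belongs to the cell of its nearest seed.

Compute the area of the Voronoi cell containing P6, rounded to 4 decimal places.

1. box [0,47]×[0,92]: [(0, 0) (47, 0) (47, 92) (0, 92)]
2. ⊥bis P6·P0 via (30.295,65.795): [(0, 86.2662) (47, 54.507) (47, 92) (0, 92)]  |A|=1015.8314
3. ⊥bis P6·P1 via (38.575,79.245): [(0, 86.2662) (47, 54.507) (47, 75.8494) (6.9277, 92) (0, 92)]  |A|=692.2357
4. ⊥bis P6·P2 via (38.205,55.21): [(0, 86.2662) (45.5349, 55.497) (47, 55.5544) (47, 75.8494) (6.9277, 92) (0, 92)]  |A|=691.4684
5. ⊥bis P6·P3 via (34.895,73.9): [(47, 61.261) (47, 75.8494) (24.244, 85.0209)]  |A|=165.9877
6. ⊥bis P6·P4 via (40.255,65.985): [(42.007, 66.4743) (47, 67.8686) (47, 75.8494) (24.244, 85.0209)]  |A|=149.4915
7. ⊥bis P6·P5 via (40.71,80.4): [(42.007, 66.4743) (47, 67.8686) (47, 75.3161) (45.6838, 76.3799) (24.244, 85.0209)]  |A|=149.1406
8. ⊥bis P6·P7 via (22.305,53.93): [(42.007, 66.4743) (47, 67.8686) (47, 75.3161) (45.6838, 76.3799) (24.244, 85.0209)]  |A|=149.1406
9. ⊥bis P6·P8 via (34.43,69.23): [(42.007, 66.4743) (47, 67.8686) (47, 75.3161) (45.6838, 76.3799) (24.244, 85.0209)]  |A|=149.1406
10. ⊥bis P6·P9 via (31.895,62.065): [(42.007, 66.4743) (47, 67.8686) (47, 75.3161) (45.6838, 76.3799) (24.244, 85.0209)]  |A|=149.1406
11. canonical 5-gon: [(42.007, 66.4743) (47, 67.8686) (47, 75.3161) (45.6838, 76.3799) (24.244, 85.0209)]
12. shoelace: 149.1406

Area of P6's cell: 149.1406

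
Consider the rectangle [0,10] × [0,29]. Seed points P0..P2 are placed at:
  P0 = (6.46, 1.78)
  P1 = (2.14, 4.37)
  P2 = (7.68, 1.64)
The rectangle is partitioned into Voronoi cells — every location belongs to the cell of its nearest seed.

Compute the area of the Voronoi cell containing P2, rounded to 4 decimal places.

1. box [0,10]×[0,29]: [(0, 0) (10, 0) (10, 29) (0, 29)]
2. ⊥bis P2·P0 via (7.07,1.71): [(6.8738, 0) (10, 0) (10, 27.2429)]  |A|=42.5837
3. ⊥bis P2·P1 via (4.91,3.005): [(7.9194, 9.112) (6.8738, 0) (10, 0) (10, 13.3342)]  |A|=28.1146
4. canonical 4-gon: [(7.9194, 9.112) (6.8738, 0) (10, 0) (10, 13.3342)]
5. shoelace: 28.1146

Area of P2's cell: 28.1146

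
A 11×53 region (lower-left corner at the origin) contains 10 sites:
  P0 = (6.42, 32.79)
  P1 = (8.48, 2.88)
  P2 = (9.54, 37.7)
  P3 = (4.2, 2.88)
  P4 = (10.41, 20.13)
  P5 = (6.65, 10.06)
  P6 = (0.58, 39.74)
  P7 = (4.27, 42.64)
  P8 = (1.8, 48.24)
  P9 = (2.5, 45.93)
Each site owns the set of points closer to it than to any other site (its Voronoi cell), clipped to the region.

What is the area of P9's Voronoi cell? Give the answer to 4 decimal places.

Area of P9's cell: 29.0255

1. box [0,11]×[0,53]: [(0, 0) (11, 0) (11, 53) (0, 53)]
2. ⊥bis P9·P0 via (4.46,39.36): [(0, 38.0295) (11, 41.3111) (11, 53) (0, 53)]  |A|=146.6272
3. ⊥bis P9·P1 via (5.49,24.405): [(0, 38.0295) (11, 41.3111) (11, 53) (0, 53)]  |A|=146.6272
4. ⊥bis P9·P2 via (6.02,41.815): [(0, 38.0295) (2.4485, 38.7599) (11, 46.0749) (11, 53) (0, 53)]  |A|=126.258
5. ⊥bis P9·P3 via (3.35,24.405): [(0, 38.0295) (2.4485, 38.7599) (11, 46.0749) (11, 53) (0, 53)]  |A|=126.258
6. ⊥bis P9·P4 via (6.455,33.03): [(0, 38.0295) (2.4485, 38.7599) (11, 46.0749) (11, 53) (0, 53)]  |A|=126.258
7. ⊥bis P9·P5 via (4.575,27.995): [(0, 38.0295) (2.4485, 38.7599) (11, 46.0749) (11, 53) (0, 53)]  |A|=126.258
8. ⊥bis P9·P6 via (1.54,42.835): [(0, 43.3127) (5.7029, 41.5438) (11, 46.0749) (11, 53) (0, 53)]  |A|=108.9737
9. ⊥bis P9·P7 via (3.385,44.285): [(0, 43.3127) (1.0007, 43.0023) (11, 48.3818) (11, 53) (0, 53)]  |A|=82.9239
10. ⊥bis P9·P8 via (2.15,47.085): [(0, 46.4335) (0, 43.3127) (1.0007, 43.0023) (11, 48.3818) (11, 49.7668)]  |A|=29.0255
11. canonical 5-gon: [(0, 46.4335) (0, 43.3127) (1.0007, 43.0023) (11, 48.3818) (11, 49.7668)]
12. shoelace: 29.0255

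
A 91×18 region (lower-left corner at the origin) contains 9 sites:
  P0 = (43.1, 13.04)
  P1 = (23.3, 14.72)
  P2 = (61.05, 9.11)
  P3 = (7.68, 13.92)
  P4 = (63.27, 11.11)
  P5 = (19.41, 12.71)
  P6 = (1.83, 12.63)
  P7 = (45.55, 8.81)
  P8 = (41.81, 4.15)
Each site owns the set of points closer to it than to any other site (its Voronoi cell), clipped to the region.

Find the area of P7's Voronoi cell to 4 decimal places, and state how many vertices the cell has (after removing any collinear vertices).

1. box [0,91]×[0,18]: [(0, 0) (91, 0) (91, 18) (0, 18)]
2. ⊥bis P7·P0 via (44.325,10.925): [(25.4627, 0) (91, 0) (91, 18) (56.5402, 18)]  |A|=899.9743
3. ⊥bis P7·P1 via (34.425,11.765): [(32.3613, 3.9957) (31.3, 0) (91, 0) (91, 18) (56.5402, 18)]  |A|=888.3122
4. ⊥bis P7·P2 via (53.3,8.96): [(53.1629, 16.0439) (32.3613, 3.9957) (31.3, 0) (53.4734, 0)]  |A|=213.0385
5. ⊥bis P7·P3 via (26.615,11.365): [(53.1629, 16.0439) (32.3613, 3.9957) (31.3, 0) (53.4734, 0)]  |A|=213.0385
6. ⊥bis P7·P4 via (54.41,9.96): [(53.1629, 16.0439) (32.3613, 3.9957) (31.3, 0) (53.4734, 0)]  |A|=213.0385
7. ⊥bis P7·P5 via (32.48,10.76): [(53.1629, 16.0439) (32.3613, 3.9957) (31.3, 0) (53.4734, 0)]  |A|=213.0385
8. ⊥bis P7·P6 via (23.69,10.72): [(53.1629, 16.0439) (32.3613, 3.9957) (31.3, 0) (53.4734, 0)]  |A|=213.0385
9. ⊥bis P7·P8 via (43.68,6.48): [(53.1629, 16.0439) (40.7335, 8.8448) (51.754, 0) (53.4734, 0)]  |A|=108.4296
10. canonical 4-gon: [(53.1629, 16.0439) (40.7335, 8.8448) (51.754, 0) (53.4734, 0)]
11. shoelace: 108.4296

Area of P7's cell: 108.4296 (4 vertices)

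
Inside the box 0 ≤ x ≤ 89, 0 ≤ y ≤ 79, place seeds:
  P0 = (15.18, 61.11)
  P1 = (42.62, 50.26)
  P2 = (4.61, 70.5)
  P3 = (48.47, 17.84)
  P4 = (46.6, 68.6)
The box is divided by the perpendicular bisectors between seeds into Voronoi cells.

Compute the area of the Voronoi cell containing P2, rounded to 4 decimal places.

Area of P2's cell: 263.0077

1. box [0,89]×[0,79]: [(0, 0) (89, 0) (89, 79) (0, 79)]
2. ⊥bis P2·P0 via (9.895,65.805): [(0, 54.6665) (21.617, 79) (0, 79)]  |A|=263.0077
3. ⊥bis P2·P1 via (23.615,60.38): [(0, 54.6665) (21.617, 79) (0, 79)]  |A|=263.0077
4. ⊥bis P2·P3 via (26.54,44.17): [(0, 54.6665) (21.617, 79) (0, 79)]  |A|=263.0077
5. ⊥bis P2·P4 via (25.605,69.55): [(0, 54.6665) (21.617, 79) (0, 79)]  |A|=263.0077
6. canonical 3-gon: [(0, 54.6665) (21.617, 79) (0, 79)]
7. shoelace: 263.0077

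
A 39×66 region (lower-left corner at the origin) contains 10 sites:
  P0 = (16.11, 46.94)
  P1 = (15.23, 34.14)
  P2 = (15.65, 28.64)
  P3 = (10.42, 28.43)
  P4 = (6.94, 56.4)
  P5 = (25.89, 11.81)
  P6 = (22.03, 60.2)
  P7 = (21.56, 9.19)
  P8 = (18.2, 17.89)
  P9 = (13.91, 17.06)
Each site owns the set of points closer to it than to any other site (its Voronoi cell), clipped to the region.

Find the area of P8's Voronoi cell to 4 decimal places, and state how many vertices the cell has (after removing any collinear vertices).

1. box [0,39]×[0,66]: [(0, 0) (39, 0) (39, 66) (0, 66)]
2. ⊥bis P8·P0 via (17.155,32.415): [(0, 31.1808) (0, 0) (39, 0) (39, 33.9866)]  |A|=1270.7647
3. ⊥bis P8·P1 via (16.715,26.015): [(0, 22.96) (0, 0) (39, 0) (39, 30.088)]  |A|=1034.4365
4. ⊥bis P8·P2 via (16.925,23.265): [(0, 19.2502) (0, 0) (39, 0) (39, 28.5014)]  |A|=931.1567
5. ⊥bis P8·P3 via (14.31,23.16): [(13.2813, 22.4007) (0, 12.5972) (0, 0) (39, 0) (39, 28.5014)]  |A|=886.9763
6. ⊥bis P8·P4 via (12.57,37.145): [(13.2813, 22.4007) (0, 12.5972) (0, 0) (39, 0) (39, 28.5014)]  |A|=886.9763
7. ⊥bis P8·P5 via (22.045,14.85): [(31.4159, 26.7024) (13.2813, 22.4007) (0, 12.5972) (0, 0) (10.304, 0)]  |A|=395.7728
8. ⊥bis P8·P6 via (20.115,39.045): [(31.4159, 26.7024) (13.2813, 22.4007) (0, 12.5972) (0, 0) (10.304, 0)]  |A|=395.7728
9. ⊥bis P8·P7 via (19.88,13.54): [(21.5057, 14.1678) (31.4159, 26.7024) (13.2813, 22.4007) (0, 12.5972) (0, 5.8622)]  |A|=259.7445
10. ⊥bis P8·P9 via (16.055,17.475): [(17.0293, 12.439) (21.5057, 14.1678) (31.4159, 26.7024) (15.0221, 22.8136)]  |A|=108.4302
11. canonical 4-gon: [(17.0293, 12.439) (21.5057, 14.1678) (31.4159, 26.7024) (15.0221, 22.8136)]
12. shoelace: 108.4302

Area of P8's cell: 108.4302 (4 vertices)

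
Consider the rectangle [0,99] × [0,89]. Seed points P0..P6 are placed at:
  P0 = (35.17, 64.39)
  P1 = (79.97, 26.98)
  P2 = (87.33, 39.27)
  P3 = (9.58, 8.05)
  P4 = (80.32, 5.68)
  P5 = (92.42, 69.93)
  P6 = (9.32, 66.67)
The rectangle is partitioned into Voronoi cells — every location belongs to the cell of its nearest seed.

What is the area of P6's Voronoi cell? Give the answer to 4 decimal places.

1. box [0,99]×[0,89]: [(0, 0) (99, 0) (99, 89) (0, 89)]
2. ⊥bis P6·P0 via (22.245,65.53): [(0, 0) (16.4652, 0) (24.3151, 89) (0, 89)]  |A|=1814.7215
3. ⊥bis P6·P1 via (44.645,46.825): [(0, 0) (16.4652, 0) (24.3151, 89) (0, 89)]  |A|=1814.7215
4. ⊥bis P6·P2 via (48.325,52.97): [(0, 0) (16.4652, 0) (24.3151, 89) (0, 89)]  |A|=1814.7215
5. ⊥bis P6·P3 via (9.45,37.36): [(0, 37.3181) (19.7644, 37.4057) (24.3151, 89) (0, 89)]  |A|=1137.9904
6. ⊥bis P6·P4 via (44.82,36.175): [(0, 37.3181) (19.7644, 37.4057) (24.3151, 89) (0, 89)]  |A|=1137.9904
7. ⊥bis P6·P5 via (50.87,68.3): [(0, 37.3181) (19.7644, 37.4057) (24.3151, 89) (0, 89)]  |A|=1137.9904
8. canonical 4-gon: [(0, 37.3181) (19.7644, 37.4057) (24.3151, 89) (0, 89)]
9. shoelace: 1137.9904

Area of P6's cell: 1137.9904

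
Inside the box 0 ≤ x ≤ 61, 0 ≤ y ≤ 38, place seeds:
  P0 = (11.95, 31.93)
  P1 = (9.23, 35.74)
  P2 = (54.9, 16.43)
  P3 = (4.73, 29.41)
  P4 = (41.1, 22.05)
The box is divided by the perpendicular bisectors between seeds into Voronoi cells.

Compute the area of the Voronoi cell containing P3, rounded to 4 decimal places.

Area of P3's cell: 450.6690

1. box [0,61]×[0,38]: [(0, 0) (61, 0) (61, 38) (0, 38)]
2. ⊥bis P3·P0 via (8.34,30.67): [(0, 0) (19.0448, 0) (5.7816, 38) (0, 38)]  |A|=471.7011
3. ⊥bis P3·P1 via (6.98,32.575): [(0, 37.5371) (0, 0) (19.0448, 0) (7.9045, 31.9178)]  |A|=452.289
4. ⊥bis P3·P2 via (29.815,22.92): [(0, 37.5371) (0, 0) (19.0448, 0) (7.9045, 31.9178)]  |A|=452.289
5. ⊥bis P3·P4 via (22.915,25.73): [(0, 37.5371) (0, 0) (17.7082, 0) (18.1987, 2.424) (7.9045, 31.9178)]  |A|=450.669
6. canonical 5-gon: [(0, 37.5371) (0, 0) (17.7082, 0) (18.1987, 2.424) (7.9045, 31.9178)]
7. shoelace: 450.669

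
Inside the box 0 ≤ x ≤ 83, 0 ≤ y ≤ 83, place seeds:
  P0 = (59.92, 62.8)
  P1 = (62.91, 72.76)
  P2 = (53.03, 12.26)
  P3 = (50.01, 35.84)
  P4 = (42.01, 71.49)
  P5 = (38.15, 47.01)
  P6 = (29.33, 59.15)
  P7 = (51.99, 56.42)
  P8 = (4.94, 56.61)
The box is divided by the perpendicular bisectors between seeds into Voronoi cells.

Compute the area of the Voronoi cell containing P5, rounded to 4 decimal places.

Area of P5's cell: 692.4725

1. box [0,83]×[0,83]: [(0, 0) (83, 0) (83, 83) (0, 83)]
2. ⊥bis P5·P0 via (49.035,54.905): [(0, 0) (83, 0) (83, 8.0768) (28.6574, 83) (0, 83)]  |A|=4853.2384
3. ⊥bis P5·P1 via (50.53,59.885): [(0, 0) (83, 0) (83, 8.0768) (33.6514, 76.1146) (26.4908, 83) (0, 83)]  |A|=4845.7794
4. ⊥bis P5·P2 via (45.59,29.635): [(0, 10.1133) (62.2037, 36.749) (33.6514, 76.1146) (26.4908, 83) (0, 83)]  |A|=2922.1697
5. ⊥bis P5·P3 via (44.08,41.425): [(0, 10.1133) (24.4507, 20.5831) (52.4027, 50.2618) (33.6514, 76.1146) (26.4908, 83) (0, 83)]  |A|=2587.8734
6. ⊥bis P5·P4 via (40.08,59.25): [(0, 65.5698) (0, 10.1133) (24.4507, 20.5831) (52.4027, 50.2618) (46.633, 58.2167)]  |A|=1833.8094
7. ⊥bis P5·P6 via (33.74,53.08): [(41.8486, 58.9711) (0, 28.5671) (0, 10.1133) (24.4507, 20.5831) (52.4027, 50.2618) (46.633, 58.2167)]  |A|=1059.5526
8. ⊥bis P5·P7 via (45.07,51.715): [(40.7026, 58.1385) (0, 28.5671) (0, 10.1133) (24.4507, 20.5831) (48.718, 46.3495)]  |A|=995.9163
9. ⊥bis P5·P8 via (21.545,51.81): [(40.7026, 58.1385) (18.7677, 42.2023) (10.8326, 14.7518) (24.4507, 20.5831) (48.718, 46.3495)]  |A|=692.4725
10. canonical 5-gon: [(40.7026, 58.1385) (18.7677, 42.2023) (10.8326, 14.7518) (24.4507, 20.5831) (48.718, 46.3495)]
11. shoelace: 692.4725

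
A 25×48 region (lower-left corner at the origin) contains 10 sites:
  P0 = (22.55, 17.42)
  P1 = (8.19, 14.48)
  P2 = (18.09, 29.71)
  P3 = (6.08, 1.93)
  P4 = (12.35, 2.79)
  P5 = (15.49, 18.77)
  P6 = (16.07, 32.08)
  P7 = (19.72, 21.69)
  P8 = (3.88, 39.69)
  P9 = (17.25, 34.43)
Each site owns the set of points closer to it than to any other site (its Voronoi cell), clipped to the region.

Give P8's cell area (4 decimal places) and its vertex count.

Area of P8's cell: 217.7211 (5 vertices)

1. box [0,25]×[0,48]: [(0, 0) (25, 0) (25, 48) (0, 48)]
2. ⊥bis P8·P0 via (13.215,28.555): [(0, 17.4762) (25, 38.4349) (25, 48) (0, 48)]  |A|=501.1105
3. ⊥bis P8·P1 via (6.035,27.085): [(0, 26.0532) (12.8517, 28.2504) (25, 38.4349) (25, 48) (0, 48)]  |A|=445.9961
4. ⊥bis P8·P2 via (10.985,34.7): [(0, 26.0532) (5.5825, 27.0076) (20.3259, 48) (0, 48)]  |A|=274.6029
5. ⊥bis P8·P3 via (4.98,20.81): [(0, 26.0532) (5.5825, 27.0076) (20.3259, 48) (0, 48)]  |A|=274.6029
6. ⊥bis P8·P4 via (8.115,21.24): [(0, 26.0532) (5.5825, 27.0076) (20.3259, 48) (0, 48)]  |A|=274.6029
7. ⊥bis P8·P5 via (9.685,29.23): [(0, 26.0532) (5.5825, 27.0076) (20.3259, 48) (0, 48)]  |A|=274.6029
8. ⊥bis P8·P6 via (9.975,35.885): [(0, 26.0532) (4.2957, 26.7876) (17.5382, 48) (0, 48)]  |A|=233.1512
9. ⊥bis P8·P7 via (11.8,30.69): [(0, 26.0532) (4.2957, 26.7876) (17.5382, 48) (0, 48)]  |A|=233.1512
10. ⊥bis P8·P9 via (10.565,37.06): [(0, 26.0532) (4.2957, 26.7876) (10.3204, 36.4383) (14.869, 48) (0, 48)]  |A|=217.7211
11. canonical 5-gon: [(0, 26.0532) (4.2957, 26.7876) (10.3204, 36.4383) (14.869, 48) (0, 48)]
12. shoelace: 217.7211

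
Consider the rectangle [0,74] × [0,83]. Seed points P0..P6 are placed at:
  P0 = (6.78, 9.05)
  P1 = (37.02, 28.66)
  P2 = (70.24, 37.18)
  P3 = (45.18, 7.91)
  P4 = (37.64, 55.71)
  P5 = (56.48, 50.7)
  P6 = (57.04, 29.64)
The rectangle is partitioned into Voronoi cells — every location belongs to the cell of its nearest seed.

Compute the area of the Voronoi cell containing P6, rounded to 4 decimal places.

1. box [0,74]×[0,83]: [(0, 0) (74, 0) (74, 83) (0, 83)]
2. ⊥bis P6·P0 via (31.91,19.345): [(39.8351, 0) (74, 0) (74, 83) (5.8325, 83)]  |A|=4246.7973
3. ⊥bis P6·P1 via (47.03,29.15): [(48.4569, 0) (74, 0) (74, 83) (44.394, 83)]  |A|=2288.6873
4. ⊥bis P6·P2 via (63.64,33.41): [(45.2451, 65.6133) (48.4569, 0) (74, 0) (74, 15.2731)]  |A|=1057.5716
5. ⊥bis P6·P3 via (51.11,18.775): [(45.2451, 65.6133) (47.4398, 20.7781) (74, 6.2819) (74, 15.2731)]  |A|=708.7787
6. ⊥bis P6·P4 via (47.34,42.675): [(55.0643, 48.4231) (46.4021, 41.9771) (47.4398, 20.7781) (74, 6.2819) (74, 15.2731)]  |A|=602.6781
7. ⊥bis P6·P5 via (56.76,40.17): [(59.7334, 40.2491) (46.5039, 39.8973) (47.4398, 20.7781) (74, 6.2819) (74, 15.2731)]  |A|=538.4518
8. canonical 5-gon: [(59.7334, 40.2491) (46.5039, 39.8973) (47.4398, 20.7781) (74, 6.2819) (74, 15.2731)]
9. shoelace: 538.4518

Area of P6's cell: 538.4518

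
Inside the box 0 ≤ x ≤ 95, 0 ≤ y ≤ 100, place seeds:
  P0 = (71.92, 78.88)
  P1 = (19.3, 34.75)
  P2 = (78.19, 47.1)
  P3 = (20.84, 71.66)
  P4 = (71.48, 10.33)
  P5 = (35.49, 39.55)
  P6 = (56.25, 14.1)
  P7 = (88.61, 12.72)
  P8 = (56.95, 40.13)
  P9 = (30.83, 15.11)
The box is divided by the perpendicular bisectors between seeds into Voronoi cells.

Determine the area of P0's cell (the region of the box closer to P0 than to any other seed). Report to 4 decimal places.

1. box [0,95]×[0,100]: [(0, 0) (95, 0) (95, 100) (0, 100)]
2. ⊥bis P0·P1 via (45.61,56.815): [(93.2582, 0) (95, 0) (95, 100) (9.3927, 100)]  |A|=4367.457
3. ⊥bis P0·P2 via (75.055,62.99): [(45.3469, 57.1288) (95, 66.925) (95, 100) (9.3927, 100)]  |A|=2656.1834
4. ⊥bis P0·P3 via (46.38,75.27): [(48.8466, 57.8192) (95, 66.925) (95, 100) (42.8845, 100)]  |A|=1862.3968
5. ⊥bis P0·P4 via (71.7,44.605): [(48.8466, 57.8192) (95, 66.925) (95, 100) (42.8845, 100)]  |A|=1862.3968
6. ⊥bis P0·P5 via (53.705,59.215): [(47.8877, 64.6034) (54.0941, 58.8546) (95, 66.925) (95, 100) (42.8845, 100)]  |A|=1844.1005
7. ⊥bis P0·P6 via (64.085,46.49): [(47.8877, 64.6034) (54.0941, 58.8546) (95, 66.925) (95, 100) (42.8845, 100)]  |A|=1844.1005
8. ⊥bis P0·P7 via (80.265,45.8): [(47.8877, 64.6034) (54.0941, 58.8546) (95, 66.925) (95, 100) (42.8845, 100)]  |A|=1844.1005
9. ⊥bis P0·P8 via (64.435,59.505): [(47.6942, 65.9724) (62.0537, 60.4249) (95, 66.925) (95, 100) (42.8845, 100)]  |A|=1807.0558
10. ⊥bis P0·P9 via (51.375,46.995): [(47.6942, 65.9724) (62.0537, 60.4249) (95, 66.925) (95, 100) (42.8845, 100)]  |A|=1807.0558
11. canonical 5-gon: [(47.6942, 65.9724) (62.0537, 60.4249) (95, 66.925) (95, 100) (42.8845, 100)]
12. shoelace: 1807.0558

Area of P0's cell: 1807.0558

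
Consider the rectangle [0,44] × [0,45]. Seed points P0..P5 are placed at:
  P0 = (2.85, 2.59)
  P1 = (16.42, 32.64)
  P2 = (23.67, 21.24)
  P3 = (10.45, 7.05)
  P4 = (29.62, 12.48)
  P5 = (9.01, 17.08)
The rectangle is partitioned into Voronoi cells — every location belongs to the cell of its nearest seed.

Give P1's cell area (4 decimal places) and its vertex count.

Area of P1's cell: 614.2085 (5 vertices)

1. box [0,44]×[0,45]: [(0, 0) (44, 0) (44, 45) (0, 45)]
2. ⊥bis P1·P0 via (9.635,17.615): [(0, 21.966) (44, 2.0964) (44, 45) (0, 45)]  |A|=1450.627
3. ⊥bis P1·P2 via (20.045,26.94): [(0, 21.966) (7.1481, 18.738) (44, 42.1745) (44, 45) (0, 45)]  |A|=712.15
4. ⊥bis P1·P3 via (13.435,19.845): [(0, 22.9793) (10.1089, 20.621) (44, 42.1745) (44, 45) (0, 45)]  |A|=695.5199
5. ⊥bis P1·P4 via (23.02,22.56): [(0, 22.9793) (10.1089, 20.621) (44, 42.1745) (44, 45) (0, 45)]  |A|=695.5199
6. ⊥bis P1·P5 via (12.715,24.86): [(0, 30.9152) (15.0362, 23.7546) (44, 42.1745) (44, 45) (0, 45)]  |A|=614.2085
7. canonical 5-gon: [(0, 30.9152) (15.0362, 23.7546) (44, 42.1745) (44, 45) (0, 45)]
8. shoelace: 614.2085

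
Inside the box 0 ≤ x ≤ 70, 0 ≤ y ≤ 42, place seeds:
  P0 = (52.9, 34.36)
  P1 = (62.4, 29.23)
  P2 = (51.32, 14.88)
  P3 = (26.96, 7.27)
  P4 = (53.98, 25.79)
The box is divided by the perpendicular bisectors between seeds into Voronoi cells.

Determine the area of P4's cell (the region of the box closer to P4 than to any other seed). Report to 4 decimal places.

1. box [0,70]×[0,42]: [(0, 0) (70, 0) (70, 42) (0, 42)]
2. ⊥bis P4·P0 via (53.44,30.075): [(0, 23.3404) (0, 0) (70, 0) (70, 32.1619)]  |A|=1942.5821
3. ⊥bis P4·P1 via (58.19,27.51): [(56.9608, 30.5187) (0, 23.3404) (0, 0) (69.4292, 0)]  |A|=1724.1898
4. ⊥bis P4·P2 via (52.65,20.335): [(62.0585, 18.0411) (56.9608, 30.5187) (26.5831, 26.6905)]  |A|=199.2786
5. ⊥bis P4·P3 via (40.47,16.53): [(34.8949, 24.6639) (62.0585, 18.0411) (56.9608, 30.5187) (32.9554, 27.4935)]  |A|=189.4843
6. canonical 4-gon: [(34.8949, 24.6639) (62.0585, 18.0411) (56.9608, 30.5187) (32.9554, 27.4935)]
7. shoelace: 189.4843

Area of P4's cell: 189.4843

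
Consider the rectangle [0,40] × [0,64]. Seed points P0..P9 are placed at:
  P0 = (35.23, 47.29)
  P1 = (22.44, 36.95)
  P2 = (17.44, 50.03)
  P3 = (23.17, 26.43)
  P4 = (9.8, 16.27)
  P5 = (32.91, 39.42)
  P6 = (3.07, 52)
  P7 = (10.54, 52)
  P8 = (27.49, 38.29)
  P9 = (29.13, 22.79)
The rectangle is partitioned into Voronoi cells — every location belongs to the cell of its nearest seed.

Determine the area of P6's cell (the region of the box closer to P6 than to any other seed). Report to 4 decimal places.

1. box [0,40]×[0,64]: [(0, 0) (40, 0) (40, 64) (0, 64)]
2. ⊥bis P6·P0 via (19.15,49.645): [(0, 0) (11.8792, 0) (21.2524, 64) (0, 64)]  |A|=1060.211
3. ⊥bis P6·P1 via (12.755,44.475): [(0, 28.0588) (19.7024, 53.4166) (21.2524, 64) (0, 64)]  |A|=466.5252
4. ⊥bis P6·P2 via (10.255,51.015): [(0, 28.0588) (8.6307, 39.1669) (12.0351, 64) (0, 64)]  |A|=304.5344
5. ⊥bis P6·P3 via (13.12,39.215): [(0, 28.9017) (1.6826, 30.2243) (8.6307, 39.1669) (12.0351, 64) (0, 64)]  |A|=303.8253
6. ⊥bis P6·P4 via (6.435,34.135): [(0, 32.9229) (4.4272, 33.7568) (8.6307, 39.1669) (12.0351, 64) (0, 64)]  |A|=293.767
7. ⊥bis P6·P5 via (17.99,45.71): [(0, 32.9229) (4.4272, 33.7568) (8.6307, 39.1669) (12.0351, 64) (0, 64)]  |A|=293.767
8. ⊥bis P6·P7 via (6.805,52): [(0, 32.9229) (4.4272, 33.7568) (6.805, 36.8171) (6.805, 64) (0, 64)]  |A|=204.0125
9. ⊥bis P6·P8 via (15.28,45.145): [(0, 32.9229) (4.4272, 33.7568) (6.805, 36.8171) (6.805, 64) (0, 64)]  |A|=204.0125
10. ⊥bis P6·P9 via (16.1,37.395): [(0, 32.9229) (4.4272, 33.7568) (6.805, 36.8171) (6.805, 64) (0, 64)]  |A|=204.0125
11. canonical 5-gon: [(0, 32.9229) (4.4272, 33.7568) (6.805, 36.8171) (6.805, 64) (0, 64)]
12. shoelace: 204.0125

Area of P6's cell: 204.0125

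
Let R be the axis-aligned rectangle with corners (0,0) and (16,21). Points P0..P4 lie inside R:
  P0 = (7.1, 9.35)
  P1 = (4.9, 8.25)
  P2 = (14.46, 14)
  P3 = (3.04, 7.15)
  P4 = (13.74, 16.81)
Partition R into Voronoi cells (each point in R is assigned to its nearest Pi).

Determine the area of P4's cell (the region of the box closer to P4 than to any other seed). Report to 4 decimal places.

1. box [0,16]×[0,21]: [(0, 0) (16, 0) (16, 21) (0, 21)]
2. ⊥bis P4·P0 via (10.42,13.08): [(16, 8.1134) (16, 21) (1.5219, 21)]  |A|=93.2869
3. ⊥bis P4·P1 via (9.32,12.53): [(16, 8.1134) (16, 21) (1.5219, 21)]  |A|=93.2869
4. ⊥bis P4·P2 via (14.1,15.405): [(9.2143, 14.1532) (16, 15.8918) (16, 21) (1.5219, 21)]  |A|=66.8958
5. ⊥bis P4·P3 via (8.39,11.98): [(9.2143, 14.1532) (16, 15.8918) (16, 21) (1.5219, 21)]  |A|=66.8958
6. canonical 4-gon: [(9.2143, 14.1532) (16, 15.8918) (16, 21) (1.5219, 21)]
7. shoelace: 66.8958

Area of P4's cell: 66.8958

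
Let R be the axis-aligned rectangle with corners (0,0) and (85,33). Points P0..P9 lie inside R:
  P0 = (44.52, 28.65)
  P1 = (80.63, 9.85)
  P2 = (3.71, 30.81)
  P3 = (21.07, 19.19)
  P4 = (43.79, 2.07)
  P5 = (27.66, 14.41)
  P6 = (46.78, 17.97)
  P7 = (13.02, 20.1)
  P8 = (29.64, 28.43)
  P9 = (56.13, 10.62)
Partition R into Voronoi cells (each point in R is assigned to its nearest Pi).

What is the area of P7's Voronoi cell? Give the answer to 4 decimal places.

1. box [0,85]×[0,33]: [(0, 0) (85, 0) (85, 33) (0, 33)]
2. ⊥bis P7·P0 via (28.77,24.375): [(0, 0) (35.3861, 0) (26.4289, 33) (0, 33)]  |A|=1019.9475
3. ⊥bis P7·P1 via (46.825,14.975): [(0, 0) (35.3861, 0) (26.4289, 33) (0, 33)]  |A|=1019.9475
4. ⊥bis P7·P2 via (8.365,25.455): [(0, 18.1835) (0, 0) (35.3861, 0) (26.4289, 33) (17.0446, 33)]  |A|=893.6766
5. ⊥bis P7·P3 via (17.045,19.645): [(0, 18.1835) (0, 0) (14.8243, 0) (18.5547, 33) (17.0446, 33)]  |A|=424.4819
6. ⊥bis P7·P4 via (28.405,11.085): [(0, 18.1835) (0, 0) (14.8243, 0) (18.5547, 33) (17.0446, 33)]  |A|=424.4819
7. ⊥bis P7·P5 via (20.34,17.255): [(0, 18.1835) (0, 0) (13.6337, 0) (15.3126, 4.3198) (18.5547, 33) (17.0446, 33)]  |A|=421.9103
8. ⊥bis P7·P6 via (29.9,19.035): [(0, 18.1835) (0, 0) (13.6337, 0) (15.3126, 4.3198) (18.5547, 33) (17.0446, 33)]  |A|=421.9103
9. ⊥bis P7·P8 via (21.33,24.265): [(16.9801, 32.9439) (0, 18.1835) (0, 0) (13.6337, 0) (15.3126, 4.3198) (18.2597, 30.3908)]  |A|=419.822
10. ⊥bis P7·P9 via (34.575,15.36): [(16.9801, 32.9439) (0, 18.1835) (0, 0) (13.6337, 0) (15.3126, 4.3198) (18.2597, 30.3908)]  |A|=419.822
11. canonical 6-gon: [(16.9801, 32.9439) (0, 18.1835) (0, 0) (13.6337, 0) (15.3126, 4.3198) (18.2597, 30.3908)]
12. shoelace: 419.822

Area of P7's cell: 419.8220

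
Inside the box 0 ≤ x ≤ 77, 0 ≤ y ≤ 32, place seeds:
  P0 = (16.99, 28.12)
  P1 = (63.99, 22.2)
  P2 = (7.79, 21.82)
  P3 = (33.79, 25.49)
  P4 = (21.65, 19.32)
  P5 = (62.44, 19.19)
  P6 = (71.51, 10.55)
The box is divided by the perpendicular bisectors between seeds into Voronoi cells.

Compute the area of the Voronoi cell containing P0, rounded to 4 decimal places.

1. box [0,77]×[0,32]: [(0, 0) (77, 0) (77, 32) (0, 32)]
2. ⊥bis P0·P1 via (40.49,25.16): [(0, 0) (37.3209, 0) (41.3515, 32) (0, 32)]  |A|=1258.7594
3. ⊥bis P0·P2 via (12.39,24.97): [(29.489, 0) (37.3209, 0) (41.3515, 32) (7.576, 32)]  |A|=665.7194
4. ⊥bis P0·P3 via (25.39,26.805): [(22.7373, 9.8597) (26.2033, 32) (7.576, 32)]  |A|=206.2067
5. ⊥bis P0·P4 via (19.32,23.72): [(14.8624, 21.3595) (25.4121, 26.946) (26.2033, 32) (7.576, 32)]  |A|=123.5507
6. ⊥bis P0·P5 via (39.715,23.655): [(14.8624, 21.3595) (25.4121, 26.946) (26.2033, 32) (7.576, 32)]  |A|=123.5507
7. ⊥bis P0·P6 via (44.25,19.335): [(14.8624, 21.3595) (25.4121, 26.946) (26.2033, 32) (7.576, 32)]  |A|=123.5507
8. canonical 4-gon: [(14.8624, 21.3595) (25.4121, 26.946) (26.2033, 32) (7.576, 32)]
9. shoelace: 123.5507

Area of P0's cell: 123.5507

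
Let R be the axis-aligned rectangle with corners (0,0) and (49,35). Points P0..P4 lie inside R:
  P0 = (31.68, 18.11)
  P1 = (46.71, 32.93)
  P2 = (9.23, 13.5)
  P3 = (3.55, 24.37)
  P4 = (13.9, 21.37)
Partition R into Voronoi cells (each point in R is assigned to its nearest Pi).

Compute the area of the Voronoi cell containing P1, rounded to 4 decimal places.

Area of P1's cell: 186.0089

1. box [0,49]×[0,35]: [(0, 0) (49, 0) (49, 35) (0, 35)]
2. ⊥bis P1·P0 via (39.195,25.52): [(49, 15.5761) (49, 35) (29.8475, 35)]  |A|=186.0089
3. ⊥bis P1·P2 via (27.97,23.215): [(49, 15.5761) (49, 35) (29.8475, 35)]  |A|=186.0089
4. ⊥bis P1·P3 via (25.13,28.65): [(49, 15.5761) (49, 35) (29.8475, 35)]  |A|=186.0089
5. ⊥bis P1·P4 via (30.305,27.15): [(49, 15.5761) (49, 35) (29.8475, 35)]  |A|=186.0089
6. canonical 3-gon: [(49, 15.5761) (49, 35) (29.8475, 35)]
7. shoelace: 186.0089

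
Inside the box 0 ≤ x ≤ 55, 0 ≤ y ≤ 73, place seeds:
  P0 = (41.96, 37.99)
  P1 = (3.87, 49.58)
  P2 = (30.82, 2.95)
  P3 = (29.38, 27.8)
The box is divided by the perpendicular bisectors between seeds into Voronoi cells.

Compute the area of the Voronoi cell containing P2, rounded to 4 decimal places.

1. box [0,55]×[0,73]: [(0, 0) (55, 0) (55, 73) (0, 73)]
2. ⊥bis P2·P0 via (36.39,20.47): [(0, 32.0392) (0, 0) (55, 0) (55, 14.5535)]  |A|=1281.2981
3. ⊥bis P2·P1 via (17.345,26.265): [(17.635, 26.4326) (0, 16.2404) (0, 0) (55, 0) (55, 14.5535)]  |A|=1141.9919
4. ⊥bis P2·P3 via (30.1,15.375): [(48.9755, 16.4688) (0, 13.6308) (0, 0) (55, 0) (55, 14.5535)]  |A|=830.5174
5. canonical 5-gon: [(48.9755, 16.4688) (0, 13.6308) (0, 0) (55, 0) (55, 14.5535)]
6. shoelace: 830.5174

Area of P2's cell: 830.5174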